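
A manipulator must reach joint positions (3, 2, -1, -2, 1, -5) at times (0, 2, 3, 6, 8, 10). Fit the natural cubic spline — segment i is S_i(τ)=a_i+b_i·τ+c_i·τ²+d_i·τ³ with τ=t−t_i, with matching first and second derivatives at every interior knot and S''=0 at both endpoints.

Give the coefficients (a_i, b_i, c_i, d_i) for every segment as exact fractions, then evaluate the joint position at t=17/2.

  seg 0: a=3 b=206/471 c=0 d=-883/3768
  seg 1: a=2 b=-2237/942 c=-883/628 d=1471/1884
  seg 2: a=-1 b=-5359/1884 c=147/157 d=-187/5652
  seg 3: a=-2 b=1771/942 c=401/628 d=-1561/3768
  seg 4: a=1 b=-253/471 c=-290/157 d=145/471
S(17/2) = 387/1256

Δ: Δ0=-1/2, Δ1=-3, Δ2=-1/3, Δ3=3/2, Δ4=-3
row 1: diag=6, rhs=-15; c'=1/6, d'=-5/2
row 2: denom=8−1·1/6=47/6; d'=(16−1·-5/2)/(47/6)=111/47
row 3: denom=10−3·18/47=416/47; d'=(11−3·111/47)/(416/47)=23/52
row 4: denom=8−2·47/208=785/104; d'=(-27−2·23/52)/(785/104)=-580/157
back: M4=-580/157
back: M3=23/52−47/208·-580/157=401/314
back: M2=111/47−18/47·401/314=294/157
back: M1=-5/2−1/6·294/157=-883/314
M: M0=0, M1=-883/314, M2=294/157, M3=401/314, M4=-580/157, M5=0
seg 0: a=3, c=M0/2=0, d=(M1−M0)/(6·2)=-883/3768, b=Δ0−h0·(2M0+M1)/6=206/471
seg 1: a=2, c=M1/2=-883/628, d=(M2−M1)/(6·1)=1471/1884, b=Δ1−h1·(2M1+M2)/6=-2237/942
seg 2: a=-1, c=M2/2=147/157, d=(M3−M2)/(6·3)=-187/5652, b=Δ2−h2·(2M2+M3)/6=-5359/1884
seg 3: a=-2, c=M3/2=401/628, d=(M4−M3)/(6·2)=-1561/3768, b=Δ3−h3·(2M3+M4)/6=1771/942
seg 4: a=1, c=M4/2=-290/157, d=(M5−M4)/(6·2)=145/471, b=Δ4−h4·(2M4+M5)/6=-253/471
t_q=17/2 → seg 4, τ=1/2; S=1+-253/471·τ+-290/157·τ²+145/471·τ³=387/1256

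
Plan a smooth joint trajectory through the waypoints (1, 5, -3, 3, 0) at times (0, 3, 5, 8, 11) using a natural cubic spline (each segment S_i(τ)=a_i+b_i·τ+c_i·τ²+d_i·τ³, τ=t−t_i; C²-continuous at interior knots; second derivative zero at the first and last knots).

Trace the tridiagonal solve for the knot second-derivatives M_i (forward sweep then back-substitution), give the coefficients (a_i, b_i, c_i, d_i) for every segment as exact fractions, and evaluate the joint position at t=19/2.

Δ: Δ0=4/3, Δ1=-4, Δ2=2, Δ3=-1
row 1: diag=10, rhs=-32; c'=1/5, d'=-16/5
row 2: denom=10−2·1/5=48/5; d'=(36−2·-16/5)/(48/5)=53/12
row 3: denom=12−3·5/16=177/16; d'=(-18−3·53/12)/(177/16)=-500/177
back: M3=-500/177
back: M2=53/12−5/16·-500/177=938/177
back: M1=-16/5−1/5·938/177=-754/177
M: M0=0, M1=-754/177, M2=938/177, M3=-500/177, M4=0
seg 0: a=1, c=M0/2=0, d=(M1−M0)/(6·3)=-377/1593, b=Δ0−h0·(2M0+M1)/6=613/177
seg 1: a=5, c=M1/2=-377/177, d=(M2−M1)/(6·2)=47/59, b=Δ1−h1·(2M1+M2)/6=-518/177
seg 2: a=-3, c=M2/2=469/177, d=(M3−M2)/(6·3)=-719/1593, b=Δ2−h2·(2M2+M3)/6=-334/177
seg 3: a=3, c=M3/2=-250/177, d=(M4−M3)/(6·3)=250/1593, b=Δ3−h3·(2M3+M4)/6=323/177
t_q=19/2 → seg 3, τ=3/2; S=3+323/177·τ+-250/177·τ²+250/1593·τ³=729/236

  seg 0: a=1 b=613/177 c=0 d=-377/1593
  seg 1: a=5 b=-518/177 c=-377/177 d=47/59
  seg 2: a=-3 b=-334/177 c=469/177 d=-719/1593
  seg 3: a=3 b=323/177 c=-250/177 d=250/1593
S(19/2) = 729/236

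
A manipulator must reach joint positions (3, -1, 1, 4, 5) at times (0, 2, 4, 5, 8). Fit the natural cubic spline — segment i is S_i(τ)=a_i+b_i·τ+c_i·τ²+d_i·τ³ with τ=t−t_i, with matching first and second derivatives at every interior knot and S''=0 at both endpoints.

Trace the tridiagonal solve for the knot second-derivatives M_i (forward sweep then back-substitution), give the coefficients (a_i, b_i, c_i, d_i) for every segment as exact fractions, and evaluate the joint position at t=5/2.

Δ: Δ0=-2, Δ1=1, Δ2=3, Δ3=1/3
row 1: diag=8, rhs=18; c'=1/4, d'=9/4
row 2: denom=6−2·1/4=11/2; d'=(12−2·9/4)/(11/2)=15/11
row 3: denom=8−1·2/11=86/11; d'=(-16−1·15/11)/(86/11)=-191/86
back: M3=-191/86
back: M2=15/11−2/11·-191/86=76/43
back: M1=9/4−1/4·76/43=311/172
M: M0=0, M1=311/172, M2=76/43, M3=-191/86, M4=0
seg 0: a=3, c=M0/2=0, d=(M1−M0)/(6·2)=311/2064, b=Δ0−h0·(2M0+M1)/6=-1343/516
seg 1: a=-1, c=M1/2=311/344, d=(M2−M1)/(6·2)=-7/2064, b=Δ1−h1·(2M1+M2)/6=-205/258
seg 2: a=1, c=M2/2=38/43, d=(M3−M2)/(6·1)=-343/516, b=Δ2−h2·(2M2+M3)/6=1435/516
seg 3: a=4, c=M3/2=-191/172, d=(M4−M3)/(6·3)=191/1548, b=Δ3−h3·(2M3+M4)/6=659/258
t_q=5/2 → seg 1, τ=1/2; S=-1+-205/258·τ+311/344·τ²+-7/2064·τ³=-6449/5504

  seg 0: a=3 b=-1343/516 c=0 d=311/2064
  seg 1: a=-1 b=-205/258 c=311/344 d=-7/2064
  seg 2: a=1 b=1435/516 c=38/43 d=-343/516
  seg 3: a=4 b=659/258 c=-191/172 d=191/1548
S(5/2) = -6449/5504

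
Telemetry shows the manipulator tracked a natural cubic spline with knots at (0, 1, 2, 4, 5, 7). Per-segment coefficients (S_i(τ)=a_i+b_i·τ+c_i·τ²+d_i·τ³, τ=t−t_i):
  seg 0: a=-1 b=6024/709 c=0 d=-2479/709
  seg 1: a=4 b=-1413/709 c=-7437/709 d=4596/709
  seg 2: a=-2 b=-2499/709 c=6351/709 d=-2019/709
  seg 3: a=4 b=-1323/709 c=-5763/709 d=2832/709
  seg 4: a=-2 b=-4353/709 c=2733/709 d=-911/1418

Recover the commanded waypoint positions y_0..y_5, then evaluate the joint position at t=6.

y_0=-1 y_1=4 y_2=-2 y_3=4 y_4=-2 y_5=-4
S(6) = -6987/1418

y_0 = S_0(0) = a_0 = -1
y_1 = S_1(0) = a_1 = 4
y_2 = S_2(0) = a_2 = -2
y_3 = S_3(0) = a_3 = 4
y_4 = S_4(0) = a_4 = -2
y_5 = S_4(2) = -4
t_q=6 is in segment 4 (τ=1); S_4(τ)=-6987/1418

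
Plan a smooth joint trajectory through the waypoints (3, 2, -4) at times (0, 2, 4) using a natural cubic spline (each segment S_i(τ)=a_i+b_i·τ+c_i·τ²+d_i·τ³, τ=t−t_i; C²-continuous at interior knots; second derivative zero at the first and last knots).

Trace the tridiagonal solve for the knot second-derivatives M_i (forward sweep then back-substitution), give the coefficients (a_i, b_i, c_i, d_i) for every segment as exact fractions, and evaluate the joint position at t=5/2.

  seg 0: a=3 b=1/8 c=0 d=-5/32
  seg 1: a=2 b=-7/4 c=-15/16 d=5/32
S(5/2) = 233/256

Δ: Δ0=-1/2, Δ1=-3
row 1: diag=8, rhs=-15; c'=1/4, d'=-15/8
back: M1=-15/8
M: M0=0, M1=-15/8, M2=0
seg 0: a=3, c=M0/2=0, d=(M1−M0)/(6·2)=-5/32, b=Δ0−h0·(2M0+M1)/6=1/8
seg 1: a=2, c=M1/2=-15/16, d=(M2−M1)/(6·2)=5/32, b=Δ1−h1·(2M1+M2)/6=-7/4
t_q=5/2 → seg 1, τ=1/2; S=2+-7/4·τ+-15/16·τ²+5/32·τ³=233/256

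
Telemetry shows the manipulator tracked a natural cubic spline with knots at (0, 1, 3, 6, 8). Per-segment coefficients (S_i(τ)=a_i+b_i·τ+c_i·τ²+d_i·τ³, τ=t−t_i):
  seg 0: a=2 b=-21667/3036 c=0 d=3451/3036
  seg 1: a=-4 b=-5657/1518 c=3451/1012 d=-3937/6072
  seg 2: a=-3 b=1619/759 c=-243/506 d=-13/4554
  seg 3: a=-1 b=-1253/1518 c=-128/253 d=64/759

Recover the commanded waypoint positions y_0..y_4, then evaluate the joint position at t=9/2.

y_0 = S_0(0) = a_0 = 2
y_1 = S_1(0) = a_1 = -4
y_2 = S_2(0) = a_2 = -3
y_3 = S_3(0) = a_3 = -1
y_4 = S_3(2) = -4
t_q=9/2 is in segment 2 (τ=3/2); S_2(τ)=-3605/4048

y_0=2 y_1=-4 y_2=-3 y_3=-1 y_4=-4
S(9/2) = -3605/4048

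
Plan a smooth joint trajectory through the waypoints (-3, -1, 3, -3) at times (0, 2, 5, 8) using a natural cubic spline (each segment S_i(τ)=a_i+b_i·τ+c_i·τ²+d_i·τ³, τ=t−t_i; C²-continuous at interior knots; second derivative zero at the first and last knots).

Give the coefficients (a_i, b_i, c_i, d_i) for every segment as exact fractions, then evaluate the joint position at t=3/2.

Δ: Δ0=1, Δ1=4/3, Δ2=-2
row 1: diag=10, rhs=2; c'=3/10, d'=1/5
row 2: denom=12−3·3/10=111/10; d'=(-20−3·1/5)/(111/10)=-206/111
back: M2=-206/111
back: M1=1/5−3/10·-206/111=28/37
M: M0=0, M1=28/37, M2=-206/111, M3=0
seg 0: a=-3, c=M0/2=0, d=(M1−M0)/(6·2)=7/111, b=Δ0−h0·(2M0+M1)/6=83/111
seg 1: a=-1, c=M1/2=14/37, d=(M2−M1)/(6·3)=-145/999, b=Δ1−h1·(2M1+M2)/6=167/111
seg 2: a=3, c=M2/2=-103/111, d=(M3−M2)/(6·3)=103/999, b=Δ2−h2·(2M2+M3)/6=-16/111
t_q=3/2 → seg 0, τ=3/2; S=-3+83/111·τ+0·τ²+7/111·τ³=-493/296

  seg 0: a=-3 b=83/111 c=0 d=7/111
  seg 1: a=-1 b=167/111 c=14/37 d=-145/999
  seg 2: a=3 b=-16/111 c=-103/111 d=103/999
S(3/2) = -493/296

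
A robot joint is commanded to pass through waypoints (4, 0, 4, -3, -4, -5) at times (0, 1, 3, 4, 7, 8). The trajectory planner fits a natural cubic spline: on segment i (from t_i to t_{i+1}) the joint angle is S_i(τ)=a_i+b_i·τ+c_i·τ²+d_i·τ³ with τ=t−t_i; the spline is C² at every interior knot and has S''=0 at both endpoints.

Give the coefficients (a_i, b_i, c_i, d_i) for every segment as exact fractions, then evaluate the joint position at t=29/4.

Δ: Δ0=-4, Δ1=2, Δ2=-7, Δ3=-1/3, Δ4=-1
row 1: diag=6, rhs=36; c'=1/3, d'=6
row 2: denom=6−2·1/3=16/3; d'=(-54−2·6)/(16/3)=-99/8
row 3: denom=8−1·3/16=125/16; d'=(40−1·-99/8)/(125/16)=838/125
row 4: denom=8−3·48/125=856/125; d'=(-4−3·838/125)/(856/125)=-1507/428
back: M4=-1507/428
back: M3=838/125−48/125·-1507/428=862/107
back: M2=-99/8−3/16·862/107=-5943/428
back: M1=6−1/3·-5943/428=4549/428
M: M0=0, M1=4549/428, M2=-5943/428, M3=862/107, M4=-1507/428, M5=0
seg 0: a=4, c=M0/2=0, d=(M1−M0)/(6·1)=4549/2568, b=Δ0−h0·(2M0+M1)/6=-14821/2568
seg 1: a=0, c=M1/2=4549/856, d=(M2−M1)/(6·2)=-2623/1284, b=Δ1−h1·(2M1+M2)/6=-587/1284
seg 2: a=4, c=M2/2=-5943/856, d=(M3−M2)/(6·1)=9391/2568, b=Δ2−h2·(2M2+M3)/6=-4769/1284
seg 3: a=-3, c=M3/2=431/107, d=(M4−M3)/(6·3)=-4955/7704, b=Δ3−h3·(2M3+M4)/6=-17023/2568
seg 4: a=-4, c=M4/2=-1507/856, d=(M5−M4)/(6·1)=1507/2568, b=Δ4−h4·(2M4+M5)/6=223/1284
t_q=29/4 → seg 4, τ=1/4; S=-4+223/1284·τ+-1507/856·τ²+1507/2568·τ³=-222283/54784

  seg 0: a=4 b=-14821/2568 c=0 d=4549/2568
  seg 1: a=0 b=-587/1284 c=4549/856 d=-2623/1284
  seg 2: a=4 b=-4769/1284 c=-5943/856 d=9391/2568
  seg 3: a=-3 b=-17023/2568 c=431/107 d=-4955/7704
  seg 4: a=-4 b=223/1284 c=-1507/856 d=1507/2568
S(29/4) = -222283/54784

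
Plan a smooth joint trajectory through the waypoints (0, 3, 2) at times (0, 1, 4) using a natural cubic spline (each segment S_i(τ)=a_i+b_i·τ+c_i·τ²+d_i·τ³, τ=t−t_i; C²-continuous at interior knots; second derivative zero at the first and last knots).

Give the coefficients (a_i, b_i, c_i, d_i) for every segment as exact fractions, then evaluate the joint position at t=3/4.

Δ: Δ0=3, Δ1=-1/3
row 1: diag=8, rhs=-20; c'=3/8, d'=-5/2
back: M1=-5/2
M: M0=0, M1=-5/2, M2=0
seg 0: a=0, c=M0/2=0, d=(M1−M0)/(6·1)=-5/12, b=Δ0−h0·(2M0+M1)/6=41/12
seg 1: a=3, c=M1/2=-5/4, d=(M2−M1)/(6·3)=5/36, b=Δ1−h1·(2M1+M2)/6=13/6
t_q=3/4 → seg 0, τ=3/4; S=0+41/12·τ+0·τ²+-5/12·τ³=611/256

  seg 0: a=0 b=41/12 c=0 d=-5/12
  seg 1: a=3 b=13/6 c=-5/4 d=5/36
S(3/4) = 611/256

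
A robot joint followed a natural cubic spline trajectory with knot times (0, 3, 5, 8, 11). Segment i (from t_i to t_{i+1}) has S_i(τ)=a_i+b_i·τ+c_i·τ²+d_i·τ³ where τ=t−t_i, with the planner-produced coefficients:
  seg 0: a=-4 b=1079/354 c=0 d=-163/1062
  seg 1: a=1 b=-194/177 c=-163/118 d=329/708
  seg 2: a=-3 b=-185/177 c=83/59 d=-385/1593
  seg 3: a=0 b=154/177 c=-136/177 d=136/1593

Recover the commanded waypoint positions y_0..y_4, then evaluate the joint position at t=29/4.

y_0=-4 y_1=1 y_2=-3 y_3=0 y_4=-2
S(29/4) = -3711/3776

y_0 = S_0(0) = a_0 = -4
y_1 = S_1(0) = a_1 = 1
y_2 = S_2(0) = a_2 = -3
y_3 = S_3(0) = a_3 = 0
y_4 = S_3(3) = -2
t_q=29/4 is in segment 2 (τ=9/4); S_2(τ)=-3711/3776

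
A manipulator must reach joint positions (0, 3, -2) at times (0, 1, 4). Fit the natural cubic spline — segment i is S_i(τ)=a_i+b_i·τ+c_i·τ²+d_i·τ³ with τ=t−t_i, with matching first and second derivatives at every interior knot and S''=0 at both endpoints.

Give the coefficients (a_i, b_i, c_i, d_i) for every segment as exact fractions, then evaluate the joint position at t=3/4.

Δ: Δ0=3, Δ1=-5/3
row 1: diag=8, rhs=-28; c'=3/8, d'=-7/2
back: M1=-7/2
M: M0=0, M1=-7/2, M2=0
seg 0: a=0, c=M0/2=0, d=(M1−M0)/(6·1)=-7/12, b=Δ0−h0·(2M0+M1)/6=43/12
seg 1: a=3, c=M1/2=-7/4, d=(M2−M1)/(6·3)=7/36, b=Δ1−h1·(2M1+M2)/6=11/6
t_q=3/4 → seg 0, τ=3/4; S=0+43/12·τ+0·τ²+-7/12·τ³=625/256

  seg 0: a=0 b=43/12 c=0 d=-7/12
  seg 1: a=3 b=11/6 c=-7/4 d=7/36
S(3/4) = 625/256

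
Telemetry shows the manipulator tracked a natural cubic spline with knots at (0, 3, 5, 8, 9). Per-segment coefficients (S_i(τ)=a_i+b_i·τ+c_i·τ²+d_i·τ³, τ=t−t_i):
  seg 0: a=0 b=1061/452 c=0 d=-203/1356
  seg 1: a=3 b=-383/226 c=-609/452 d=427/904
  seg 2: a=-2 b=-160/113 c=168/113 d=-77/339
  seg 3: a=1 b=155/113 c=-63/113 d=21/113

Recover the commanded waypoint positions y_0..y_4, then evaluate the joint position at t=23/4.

y_0 = S_0(0) = a_0 = 0
y_1 = S_1(0) = a_1 = 3
y_2 = S_2(0) = a_2 = -2
y_3 = S_3(0) = a_3 = 1
y_4 = S_3(1) = 2
t_q=23/4 is in segment 2 (τ=3/4); S_2(τ)=-16789/7232

y_0=0 y_1=3 y_2=-2 y_3=1 y_4=2
S(23/4) = -16789/7232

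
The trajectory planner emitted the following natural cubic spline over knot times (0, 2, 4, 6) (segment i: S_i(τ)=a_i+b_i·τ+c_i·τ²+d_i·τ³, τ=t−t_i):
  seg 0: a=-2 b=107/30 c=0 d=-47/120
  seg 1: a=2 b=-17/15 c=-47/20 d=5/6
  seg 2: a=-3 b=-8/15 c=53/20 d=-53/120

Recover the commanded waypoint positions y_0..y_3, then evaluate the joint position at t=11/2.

y_0=-2 y_1=2 y_2=-3 y_3=3
S(11/2) = 43/64

y_0 = S_0(0) = a_0 = -2
y_1 = S_1(0) = a_1 = 2
y_2 = S_2(0) = a_2 = -3
y_3 = S_2(2) = 3
t_q=11/2 is in segment 2 (τ=3/2); S_2(τ)=43/64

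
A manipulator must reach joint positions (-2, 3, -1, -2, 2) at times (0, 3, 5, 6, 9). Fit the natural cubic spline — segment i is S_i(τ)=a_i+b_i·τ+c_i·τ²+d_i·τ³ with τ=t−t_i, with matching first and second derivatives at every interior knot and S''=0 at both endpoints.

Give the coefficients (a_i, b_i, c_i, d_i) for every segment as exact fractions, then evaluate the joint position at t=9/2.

  seg 0: a=-2 b=427/146 c=0 d=-551/3942
  seg 1: a=3 b=-62/73 c=-551/438 d=299/876
  seg 2: a=-1 b=-391/219 c=173/219 d=-1/219
  seg 3: a=-2 b=-16/73 c=170/219 d=-170/1971
S(9/2) = 111/2336

Δ: Δ0=5/3, Δ1=-2, Δ2=-1, Δ3=4/3
row 1: diag=10, rhs=-22; c'=1/5, d'=-11/5
row 2: denom=6−2·1/5=28/5; d'=(6−2·-11/5)/(28/5)=13/7
row 3: denom=8−1·5/28=219/28; d'=(14−1·13/7)/(219/28)=340/219
back: M3=340/219
back: M2=13/7−5/28·340/219=346/219
back: M1=-11/5−1/5·346/219=-551/219
M: M0=0, M1=-551/219, M2=346/219, M3=340/219, M4=0
seg 0: a=-2, c=M0/2=0, d=(M1−M0)/(6·3)=-551/3942, b=Δ0−h0·(2M0+M1)/6=427/146
seg 1: a=3, c=M1/2=-551/438, d=(M2−M1)/(6·2)=299/876, b=Δ1−h1·(2M1+M2)/6=-62/73
seg 2: a=-1, c=M2/2=173/219, d=(M3−M2)/(6·1)=-1/219, b=Δ2−h2·(2M2+M3)/6=-391/219
seg 3: a=-2, c=M3/2=170/219, d=(M4−M3)/(6·3)=-170/1971, b=Δ3−h3·(2M3+M4)/6=-16/73
t_q=9/2 → seg 1, τ=3/2; S=3+-62/73·τ+-551/438·τ²+299/876·τ³=111/2336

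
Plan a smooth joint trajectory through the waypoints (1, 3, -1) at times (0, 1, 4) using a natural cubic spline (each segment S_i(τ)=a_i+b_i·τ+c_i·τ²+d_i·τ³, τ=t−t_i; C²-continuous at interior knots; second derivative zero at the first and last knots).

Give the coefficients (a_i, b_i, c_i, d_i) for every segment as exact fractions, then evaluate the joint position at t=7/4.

Δ: Δ0=2, Δ1=-4/3
row 1: diag=8, rhs=-20; c'=3/8, d'=-5/2
back: M1=-5/2
M: M0=0, M1=-5/2, M2=0
seg 0: a=1, c=M0/2=0, d=(M1−M0)/(6·1)=-5/12, b=Δ0−h0·(2M0+M1)/6=29/12
seg 1: a=3, c=M1/2=-5/4, d=(M2−M1)/(6·3)=5/36, b=Δ1−h1·(2M1+M2)/6=7/6
t_q=7/4 → seg 1, τ=3/4; S=3+7/6·τ+-5/4·τ²+5/36·τ³=827/256

  seg 0: a=1 b=29/12 c=0 d=-5/12
  seg 1: a=3 b=7/6 c=-5/4 d=5/36
S(7/4) = 827/256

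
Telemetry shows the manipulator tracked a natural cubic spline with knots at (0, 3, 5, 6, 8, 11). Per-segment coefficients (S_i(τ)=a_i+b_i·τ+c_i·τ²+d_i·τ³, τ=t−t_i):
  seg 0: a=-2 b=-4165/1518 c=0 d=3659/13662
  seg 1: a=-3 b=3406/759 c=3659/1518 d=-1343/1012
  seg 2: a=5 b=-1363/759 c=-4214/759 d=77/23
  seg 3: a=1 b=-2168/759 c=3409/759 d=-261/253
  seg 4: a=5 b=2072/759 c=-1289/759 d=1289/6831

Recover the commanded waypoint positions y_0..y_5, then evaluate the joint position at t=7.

y_0 = S_0(0) = a_0 = -2
y_1 = S_1(0) = a_1 = -3
y_2 = S_2(0) = a_2 = 5
y_3 = S_3(0) = a_3 = 1
y_4 = S_4(0) = a_4 = 5
y_5 = S_4(3) = 3
t_q=7 is in segment 3 (τ=1); S_3(τ)=1217/759

y_0=-2 y_1=-3 y_2=5 y_3=1 y_4=5 y_5=3
S(7) = 1217/759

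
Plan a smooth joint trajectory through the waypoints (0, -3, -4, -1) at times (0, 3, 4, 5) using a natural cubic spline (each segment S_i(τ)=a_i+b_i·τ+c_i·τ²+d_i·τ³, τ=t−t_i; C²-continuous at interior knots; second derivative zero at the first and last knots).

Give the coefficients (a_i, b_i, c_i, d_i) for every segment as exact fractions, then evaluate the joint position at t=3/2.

  seg 0: a=0 b=-19/31 c=0 d=-4/93
  seg 1: a=-3 b=-55/31 c=-12/31 d=36/31
  seg 2: a=-4 b=29/31 c=96/31 d=-32/31
S(3/2) = -33/31

Δ: Δ0=-1, Δ1=-1, Δ2=3
row 1: diag=8, rhs=0; c'=1/8, d'=0
row 2: denom=4−1·1/8=31/8; d'=(24−1·0)/(31/8)=192/31
back: M2=192/31
back: M1=0−1/8·192/31=-24/31
M: M0=0, M1=-24/31, M2=192/31, M3=0
seg 0: a=0, c=M0/2=0, d=(M1−M0)/(6·3)=-4/93, b=Δ0−h0·(2M0+M1)/6=-19/31
seg 1: a=-3, c=M1/2=-12/31, d=(M2−M1)/(6·1)=36/31, b=Δ1−h1·(2M1+M2)/6=-55/31
seg 2: a=-4, c=M2/2=96/31, d=(M3−M2)/(6·1)=-32/31, b=Δ2−h2·(2M2+M3)/6=29/31
t_q=3/2 → seg 0, τ=3/2; S=0+-19/31·τ+0·τ²+-4/93·τ³=-33/31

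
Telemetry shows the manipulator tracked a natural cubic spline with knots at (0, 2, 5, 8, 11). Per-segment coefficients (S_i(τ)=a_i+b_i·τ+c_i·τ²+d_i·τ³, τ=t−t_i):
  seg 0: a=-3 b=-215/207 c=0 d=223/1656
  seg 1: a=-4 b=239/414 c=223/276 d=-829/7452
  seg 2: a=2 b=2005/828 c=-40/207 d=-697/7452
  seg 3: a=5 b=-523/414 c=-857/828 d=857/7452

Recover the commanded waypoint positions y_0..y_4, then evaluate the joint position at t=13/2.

y_0=-3 y_1=-4 y_2=2 y_3=5 y_4=-5
S(13/2) = 3593/736

y_0 = S_0(0) = a_0 = -3
y_1 = S_1(0) = a_1 = -4
y_2 = S_2(0) = a_2 = 2
y_3 = S_3(0) = a_3 = 5
y_4 = S_3(3) = -5
t_q=13/2 is in segment 2 (τ=3/2); S_2(τ)=3593/736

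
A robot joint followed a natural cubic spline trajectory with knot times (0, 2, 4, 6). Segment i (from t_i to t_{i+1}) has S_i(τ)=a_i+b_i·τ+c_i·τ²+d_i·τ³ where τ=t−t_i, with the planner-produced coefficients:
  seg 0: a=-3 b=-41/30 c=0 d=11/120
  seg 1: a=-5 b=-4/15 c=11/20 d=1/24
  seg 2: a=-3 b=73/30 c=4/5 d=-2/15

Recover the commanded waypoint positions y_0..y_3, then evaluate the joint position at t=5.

y_0 = S_0(0) = a_0 = -3
y_1 = S_1(0) = a_1 = -5
y_2 = S_2(0) = a_2 = -3
y_3 = S_2(2) = 4
t_q=5 is in segment 2 (τ=1); S_2(τ)=1/10

y_0=-3 y_1=-5 y_2=-3 y_3=4
S(5) = 1/10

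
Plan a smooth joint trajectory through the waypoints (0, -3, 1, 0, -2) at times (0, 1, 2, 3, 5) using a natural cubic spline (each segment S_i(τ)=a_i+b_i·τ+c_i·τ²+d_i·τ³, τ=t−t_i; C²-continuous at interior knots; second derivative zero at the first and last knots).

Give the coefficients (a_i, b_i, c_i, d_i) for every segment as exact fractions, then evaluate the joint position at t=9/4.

  seg 0: a=0 b=-449/86 c=0 d=191/86
  seg 1: a=-3 b=62/43 c=573/86 d=-353/86
  seg 2: a=1 b=211/86 c=-243/43 d=189/86
  seg 3: a=0 b=-97/43 c=81/86 d=-27/172
S(9/4) = 7125/5504

Δ: Δ0=-3, Δ1=4, Δ2=-1, Δ3=-1
row 1: diag=4, rhs=42; c'=1/4, d'=21/2
row 2: denom=4−1·1/4=15/4; d'=(-30−1·21/2)/(15/4)=-54/5
row 3: denom=6−1·4/15=86/15; d'=(0−1·-54/5)/(86/15)=81/43
back: M3=81/43
back: M2=-54/5−4/15·81/43=-486/43
back: M1=21/2−1/4·-486/43=573/43
M: M0=0, M1=573/43, M2=-486/43, M3=81/43, M4=0
seg 0: a=0, c=M0/2=0, d=(M1−M0)/(6·1)=191/86, b=Δ0−h0·(2M0+M1)/6=-449/86
seg 1: a=-3, c=M1/2=573/86, d=(M2−M1)/(6·1)=-353/86, b=Δ1−h1·(2M1+M2)/6=62/43
seg 2: a=1, c=M2/2=-243/43, d=(M3−M2)/(6·1)=189/86, b=Δ2−h2·(2M2+M3)/6=211/86
seg 3: a=0, c=M3/2=81/86, d=(M4−M3)/(6·2)=-27/172, b=Δ3−h3·(2M3+M4)/6=-97/43
t_q=9/4 → seg 2, τ=1/4; S=1+211/86·τ+-243/43·τ²+189/86·τ³=7125/5504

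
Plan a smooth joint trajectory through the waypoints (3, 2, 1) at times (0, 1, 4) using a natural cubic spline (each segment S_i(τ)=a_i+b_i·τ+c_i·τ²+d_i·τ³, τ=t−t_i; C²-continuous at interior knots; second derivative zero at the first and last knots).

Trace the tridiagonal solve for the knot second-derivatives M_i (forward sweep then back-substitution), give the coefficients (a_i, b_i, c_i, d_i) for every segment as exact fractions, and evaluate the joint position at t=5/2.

Δ: Δ0=-1, Δ1=-1/3
row 1: diag=8, rhs=4; c'=3/8, d'=1/2
back: M1=1/2
M: M0=0, M1=1/2, M2=0
seg 0: a=3, c=M0/2=0, d=(M1−M0)/(6·1)=1/12, b=Δ0−h0·(2M0+M1)/6=-13/12
seg 1: a=2, c=M1/2=1/4, d=(M2−M1)/(6·3)=-1/36, b=Δ1−h1·(2M1+M2)/6=-5/6
t_q=5/2 → seg 1, τ=3/2; S=2+-5/6·τ+1/4·τ²+-1/36·τ³=39/32

  seg 0: a=3 b=-13/12 c=0 d=1/12
  seg 1: a=2 b=-5/6 c=1/4 d=-1/36
S(5/2) = 39/32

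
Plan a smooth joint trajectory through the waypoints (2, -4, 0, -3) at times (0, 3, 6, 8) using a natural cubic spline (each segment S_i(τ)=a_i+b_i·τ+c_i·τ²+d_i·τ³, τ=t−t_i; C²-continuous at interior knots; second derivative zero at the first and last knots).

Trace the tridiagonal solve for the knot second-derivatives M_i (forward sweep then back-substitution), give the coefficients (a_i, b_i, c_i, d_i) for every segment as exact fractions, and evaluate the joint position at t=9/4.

  seg 0: a=2 b=-695/222 c=0 d=251/1998
  seg 1: a=-4 b=29/111 c=251/222 d=-515/1998
  seg 2: a=0 b=19/222 c=-44/37 d=22/111
S(9/4) = -17111/4736

Δ: Δ0=-2, Δ1=4/3, Δ2=-3/2
row 1: diag=12, rhs=20; c'=1/4, d'=5/3
row 2: denom=10−3·1/4=37/4; d'=(-17−3·5/3)/(37/4)=-88/37
back: M2=-88/37
back: M1=5/3−1/4·-88/37=251/111
M: M0=0, M1=251/111, M2=-88/37, M3=0
seg 0: a=2, c=M0/2=0, d=(M1−M0)/(6·3)=251/1998, b=Δ0−h0·(2M0+M1)/6=-695/222
seg 1: a=-4, c=M1/2=251/222, d=(M2−M1)/(6·3)=-515/1998, b=Δ1−h1·(2M1+M2)/6=29/111
seg 2: a=0, c=M2/2=-44/37, d=(M3−M2)/(6·2)=22/111, b=Δ2−h2·(2M2+M3)/6=19/222
t_q=9/4 → seg 0, τ=9/4; S=2+-695/222·τ+0·τ²+251/1998·τ³=-17111/4736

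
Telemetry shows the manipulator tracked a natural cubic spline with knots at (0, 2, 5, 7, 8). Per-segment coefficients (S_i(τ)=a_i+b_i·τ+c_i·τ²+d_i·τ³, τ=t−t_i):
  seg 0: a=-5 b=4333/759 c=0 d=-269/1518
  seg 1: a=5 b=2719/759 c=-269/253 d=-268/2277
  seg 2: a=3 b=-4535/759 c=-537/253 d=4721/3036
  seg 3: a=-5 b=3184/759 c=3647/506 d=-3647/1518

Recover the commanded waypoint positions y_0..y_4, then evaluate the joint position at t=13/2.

y_0=-5 y_1=5 y_2=3 y_3=-5 y_4=4
S(13/2) = -44447/8096

y_0 = S_0(0) = a_0 = -5
y_1 = S_1(0) = a_1 = 5
y_2 = S_2(0) = a_2 = 3
y_3 = S_3(0) = a_3 = -5
y_4 = S_3(1) = 4
t_q=13/2 is in segment 2 (τ=3/2); S_2(τ)=-44447/8096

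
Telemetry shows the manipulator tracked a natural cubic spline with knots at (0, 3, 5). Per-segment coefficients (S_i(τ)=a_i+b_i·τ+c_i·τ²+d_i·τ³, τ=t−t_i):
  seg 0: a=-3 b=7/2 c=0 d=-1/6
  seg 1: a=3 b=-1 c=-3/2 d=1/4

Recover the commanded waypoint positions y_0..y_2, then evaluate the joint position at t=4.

y_0 = S_0(0) = a_0 = -3
y_1 = S_1(0) = a_1 = 3
y_2 = S_1(2) = -3
t_q=4 is in segment 1 (τ=1); S_1(τ)=3/4

y_0=-3 y_1=3 y_2=-3
S(4) = 3/4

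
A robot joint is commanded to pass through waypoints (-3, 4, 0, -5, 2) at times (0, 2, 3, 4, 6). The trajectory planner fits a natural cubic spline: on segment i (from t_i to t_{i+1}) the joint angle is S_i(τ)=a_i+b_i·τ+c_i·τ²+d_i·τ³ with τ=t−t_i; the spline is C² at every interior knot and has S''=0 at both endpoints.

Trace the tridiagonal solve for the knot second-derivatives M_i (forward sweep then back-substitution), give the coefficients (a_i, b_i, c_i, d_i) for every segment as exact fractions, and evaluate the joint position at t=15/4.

Δ: Δ0=7/2, Δ1=-4, Δ2=-5, Δ3=7/2
row 1: diag=6, rhs=-45; c'=1/6, d'=-15/2
row 2: denom=4−1·1/6=23/6; d'=(-6−1·-15/2)/(23/6)=9/23
row 3: denom=6−1·6/23=132/23; d'=(51−1·9/23)/(132/23)=97/11
back: M3=97/11
back: M2=9/23−6/23·97/11=-21/11
back: M1=-15/2−1/6·-21/11=-79/11
M: M0=0, M1=-79/11, M2=-21/11, M3=97/11, M4=0
seg 0: a=-3, c=M0/2=0, d=(M1−M0)/(6·2)=-79/132, b=Δ0−h0·(2M0+M1)/6=389/66
seg 1: a=4, c=M1/2=-79/22, d=(M2−M1)/(6·1)=29/33, b=Δ1−h1·(2M1+M2)/6=-85/66
seg 2: a=0, c=M2/2=-21/22, d=(M3−M2)/(6·1)=59/33, b=Δ2−h2·(2M2+M3)/6=-35/6
seg 3: a=-5, c=M3/2=97/22, d=(M4−M3)/(6·2)=-97/132, b=Δ3−h3·(2M3+M4)/6=-157/66
t_q=15/4 → seg 2, τ=3/4; S=0+-35/6·τ+-21/22·τ²+59/33·τ³=-2927/704

  seg 0: a=-3 b=389/66 c=0 d=-79/132
  seg 1: a=4 b=-85/66 c=-79/22 d=29/33
  seg 2: a=0 b=-35/6 c=-21/22 d=59/33
  seg 3: a=-5 b=-157/66 c=97/22 d=-97/132
S(15/4) = -2927/704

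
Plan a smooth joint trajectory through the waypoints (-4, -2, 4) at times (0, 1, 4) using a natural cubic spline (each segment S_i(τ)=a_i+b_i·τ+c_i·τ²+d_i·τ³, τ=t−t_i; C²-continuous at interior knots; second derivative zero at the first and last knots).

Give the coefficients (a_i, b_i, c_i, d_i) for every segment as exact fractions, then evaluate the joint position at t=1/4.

  seg 0: a=-4 b=2 c=0 d=0
  seg 1: a=-2 b=2 c=0 d=0
S(1/4) = -7/2

Δ: Δ0=2, Δ1=2
row 1: diag=8, rhs=0; c'=3/8, d'=0
back: M1=0
M: M0=0, M1=0, M2=0
seg 0: a=-4, c=M0/2=0, d=(M1−M0)/(6·1)=0, b=Δ0−h0·(2M0+M1)/6=2
seg 1: a=-2, c=M1/2=0, d=(M2−M1)/(6·3)=0, b=Δ1−h1·(2M1+M2)/6=2
t_q=1/4 → seg 0, τ=1/4; S=-4+2·τ+0·τ²+0·τ³=-7/2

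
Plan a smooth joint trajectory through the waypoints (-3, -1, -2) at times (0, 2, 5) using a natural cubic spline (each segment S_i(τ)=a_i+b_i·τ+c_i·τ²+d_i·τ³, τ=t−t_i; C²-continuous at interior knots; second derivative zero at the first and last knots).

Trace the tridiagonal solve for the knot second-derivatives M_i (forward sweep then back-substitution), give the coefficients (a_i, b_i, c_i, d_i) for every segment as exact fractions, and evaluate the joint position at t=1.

  seg 0: a=-3 b=19/15 c=0 d=-1/15
  seg 1: a=-1 b=7/15 c=-2/5 d=2/45
S(1) = -9/5

Δ: Δ0=1, Δ1=-1/3
row 1: diag=10, rhs=-8; c'=3/10, d'=-4/5
back: M1=-4/5
M: M0=0, M1=-4/5, M2=0
seg 0: a=-3, c=M0/2=0, d=(M1−M0)/(6·2)=-1/15, b=Δ0−h0·(2M0+M1)/6=19/15
seg 1: a=-1, c=M1/2=-2/5, d=(M2−M1)/(6·3)=2/45, b=Δ1−h1·(2M1+M2)/6=7/15
t_q=1 → seg 0, τ=1; S=-3+19/15·τ+0·τ²+-1/15·τ³=-9/5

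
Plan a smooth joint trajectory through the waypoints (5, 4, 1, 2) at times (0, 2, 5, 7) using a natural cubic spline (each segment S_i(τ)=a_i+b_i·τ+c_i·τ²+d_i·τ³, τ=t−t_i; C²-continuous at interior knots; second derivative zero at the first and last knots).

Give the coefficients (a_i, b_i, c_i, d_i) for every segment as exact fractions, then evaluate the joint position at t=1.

Δ: Δ0=-1/2, Δ1=-1, Δ2=1/2
row 1: diag=10, rhs=-3; c'=3/10, d'=-3/10
row 2: denom=10−3·3/10=91/10; d'=(9−3·-3/10)/(91/10)=99/91
back: M2=99/91
back: M1=-3/10−3/10·99/91=-57/91
M: M0=0, M1=-57/91, M2=99/91, M3=0
seg 0: a=5, c=M0/2=0, d=(M1−M0)/(6·2)=-19/364, b=Δ0−h0·(2M0+M1)/6=-53/182
seg 1: a=4, c=M1/2=-57/182, d=(M2−M1)/(6·3)=2/21, b=Δ1−h1·(2M1+M2)/6=-167/182
seg 2: a=1, c=M2/2=99/182, d=(M3−M2)/(6·2)=-33/364, b=Δ2−h2·(2M2+M3)/6=-41/182
t_q=1 → seg 0, τ=1; S=5+-53/182·τ+0·τ²+-19/364·τ³=1695/364

  seg 0: a=5 b=-53/182 c=0 d=-19/364
  seg 1: a=4 b=-167/182 c=-57/182 d=2/21
  seg 2: a=1 b=-41/182 c=99/182 d=-33/364
S(1) = 1695/364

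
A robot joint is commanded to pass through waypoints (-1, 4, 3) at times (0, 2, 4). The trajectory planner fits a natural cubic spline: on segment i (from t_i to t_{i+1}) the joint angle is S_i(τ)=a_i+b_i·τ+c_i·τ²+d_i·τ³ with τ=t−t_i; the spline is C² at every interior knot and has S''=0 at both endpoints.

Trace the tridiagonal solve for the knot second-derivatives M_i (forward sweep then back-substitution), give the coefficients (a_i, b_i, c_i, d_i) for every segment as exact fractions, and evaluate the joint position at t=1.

  seg 0: a=-1 b=13/4 c=0 d=-3/16
  seg 1: a=4 b=1 c=-9/8 d=3/16
S(1) = 33/16

Δ: Δ0=5/2, Δ1=-1/2
row 1: diag=8, rhs=-18; c'=1/4, d'=-9/4
back: M1=-9/4
M: M0=0, M1=-9/4, M2=0
seg 0: a=-1, c=M0/2=0, d=(M1−M0)/(6·2)=-3/16, b=Δ0−h0·(2M0+M1)/6=13/4
seg 1: a=4, c=M1/2=-9/8, d=(M2−M1)/(6·2)=3/16, b=Δ1−h1·(2M1+M2)/6=1
t_q=1 → seg 0, τ=1; S=-1+13/4·τ+0·τ²+-3/16·τ³=33/16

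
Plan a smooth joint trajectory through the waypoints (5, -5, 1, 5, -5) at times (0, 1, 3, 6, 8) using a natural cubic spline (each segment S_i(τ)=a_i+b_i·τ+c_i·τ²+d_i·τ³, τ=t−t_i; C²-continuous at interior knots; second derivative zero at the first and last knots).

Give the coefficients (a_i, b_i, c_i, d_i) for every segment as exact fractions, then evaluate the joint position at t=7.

Δ: Δ0=-10, Δ1=3, Δ2=4/3, Δ3=-5
row 1: diag=6, rhs=78; c'=1/3, d'=13
row 2: denom=10−2·1/3=28/3; d'=(-10−2·13)/(28/3)=-27/7
row 3: denom=10−3·9/28=253/28; d'=(-38−3·-27/7)/(253/28)=-740/253
back: M3=-740/253
back: M2=-27/7−9/28·-740/253=-738/253
back: M1=13−1/3·-738/253=3535/253
M: M0=0, M1=3535/253, M2=-738/253, M3=-740/253, M4=0
seg 0: a=5, c=M0/2=0, d=(M1−M0)/(6·1)=3535/1518, b=Δ0−h0·(2M0+M1)/6=-18715/1518
seg 1: a=-5, c=M1/2=3535/506, d=(M2−M1)/(6·2)=-4273/3036, b=Δ1−h1·(2M1+M2)/6=-4055/759
seg 2: a=1, c=M2/2=-369/253, d=(M3−M2)/(6·3)=-1/2277, b=Δ2−h2·(2M2+M3)/6=4336/759
seg 3: a=5, c=M3/2=-370/253, d=(M4−M3)/(6·2)=185/759, b=Δ3−h3·(2M3+M4)/6=-2315/759
t_q=7 → seg 3, τ=1; S=5+-2315/759·τ+-370/253·τ²+185/759·τ³=185/253

  seg 0: a=5 b=-18715/1518 c=0 d=3535/1518
  seg 1: a=-5 b=-4055/759 c=3535/506 d=-4273/3036
  seg 2: a=1 b=4336/759 c=-369/253 d=-1/2277
  seg 3: a=5 b=-2315/759 c=-370/253 d=185/759
S(7) = 185/253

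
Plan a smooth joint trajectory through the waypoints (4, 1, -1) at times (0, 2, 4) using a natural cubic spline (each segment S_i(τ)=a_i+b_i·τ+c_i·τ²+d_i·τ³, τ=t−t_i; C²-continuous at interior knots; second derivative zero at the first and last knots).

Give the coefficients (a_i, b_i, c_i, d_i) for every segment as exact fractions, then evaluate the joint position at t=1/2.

Δ: Δ0=-3/2, Δ1=-1
row 1: diag=8, rhs=3; c'=1/4, d'=3/8
back: M1=3/8
M: M0=0, M1=3/8, M2=0
seg 0: a=4, c=M0/2=0, d=(M1−M0)/(6·2)=1/32, b=Δ0−h0·(2M0+M1)/6=-13/8
seg 1: a=1, c=M1/2=3/16, d=(M2−M1)/(6·2)=-1/32, b=Δ1−h1·(2M1+M2)/6=-5/4
t_q=1/2 → seg 0, τ=1/2; S=4+-13/8·τ+0·τ²+1/32·τ³=817/256

  seg 0: a=4 b=-13/8 c=0 d=1/32
  seg 1: a=1 b=-5/4 c=3/16 d=-1/32
S(1/2) = 817/256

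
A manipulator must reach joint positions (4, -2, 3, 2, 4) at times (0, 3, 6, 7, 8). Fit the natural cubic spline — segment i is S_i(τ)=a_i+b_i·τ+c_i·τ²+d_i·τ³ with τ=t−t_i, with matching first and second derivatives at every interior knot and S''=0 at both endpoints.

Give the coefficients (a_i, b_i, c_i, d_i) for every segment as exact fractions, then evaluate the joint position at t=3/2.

Δ: Δ0=-2, Δ1=5/3, Δ2=-1, Δ3=2
row 1: diag=12, rhs=22; c'=1/4, d'=11/6
row 2: denom=8−3·1/4=29/4; d'=(-16−3·11/6)/(29/4)=-86/29
row 3: denom=4−1·4/29=112/29; d'=(18−1·-86/29)/(112/29)=38/7
back: M3=38/7
back: M2=-86/29−4/29·38/7=-26/7
back: M1=11/6−1/4·-26/7=58/21
M: M0=0, M1=58/21, M2=-26/7, M3=38/7, M4=0
seg 0: a=4, c=M0/2=0, d=(M1−M0)/(6·3)=29/189, b=Δ0−h0·(2M0+M1)/6=-71/21
seg 1: a=-2, c=M1/2=29/21, d=(M2−M1)/(6·3)=-68/189, b=Δ1−h1·(2M1+M2)/6=16/21
seg 2: a=3, c=M2/2=-13/7, d=(M3−M2)/(6·1)=32/21, b=Δ2−h2·(2M2+M3)/6=-2/3
seg 3: a=2, c=M3/2=19/7, d=(M4−M3)/(6·1)=-19/21, b=Δ3−h3·(2M3+M4)/6=4/21
t_q=3/2 → seg 0, τ=3/2; S=4+-71/21·τ+0·τ²+29/189·τ³=-31/56

  seg 0: a=4 b=-71/21 c=0 d=29/189
  seg 1: a=-2 b=16/21 c=29/21 d=-68/189
  seg 2: a=3 b=-2/3 c=-13/7 d=32/21
  seg 3: a=2 b=4/21 c=19/7 d=-19/21
S(3/2) = -31/56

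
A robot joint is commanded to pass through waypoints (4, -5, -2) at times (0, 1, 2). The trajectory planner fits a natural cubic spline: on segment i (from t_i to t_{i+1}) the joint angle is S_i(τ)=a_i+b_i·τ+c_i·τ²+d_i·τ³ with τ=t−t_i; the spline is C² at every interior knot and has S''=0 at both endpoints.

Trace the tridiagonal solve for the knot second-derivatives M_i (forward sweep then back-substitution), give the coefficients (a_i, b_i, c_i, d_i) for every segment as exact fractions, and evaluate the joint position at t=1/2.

Δ: Δ0=-9, Δ1=3
row 1: diag=4, rhs=72; c'=1/4, d'=18
back: M1=18
M: M0=0, M1=18, M2=0
seg 0: a=4, c=M0/2=0, d=(M1−M0)/(6·1)=3, b=Δ0−h0·(2M0+M1)/6=-12
seg 1: a=-5, c=M1/2=9, d=(M2−M1)/(6·1)=-3, b=Δ1−h1·(2M1+M2)/6=-3
t_q=1/2 → seg 0, τ=1/2; S=4+-12·τ+0·τ²+3·τ³=-13/8

  seg 0: a=4 b=-12 c=0 d=3
  seg 1: a=-5 b=-3 c=9 d=-3
S(1/2) = -13/8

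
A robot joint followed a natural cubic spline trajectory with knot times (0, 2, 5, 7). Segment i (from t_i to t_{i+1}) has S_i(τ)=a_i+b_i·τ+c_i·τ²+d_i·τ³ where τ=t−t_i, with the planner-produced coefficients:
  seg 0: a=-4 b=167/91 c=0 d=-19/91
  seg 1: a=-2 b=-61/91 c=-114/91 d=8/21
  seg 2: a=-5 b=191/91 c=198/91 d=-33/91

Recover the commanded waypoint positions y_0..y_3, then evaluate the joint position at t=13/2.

y_0=-4 y_1=-2 y_2=-5 y_3=5
S(13/2) = 1325/728

y_0 = S_0(0) = a_0 = -4
y_1 = S_1(0) = a_1 = -2
y_2 = S_2(0) = a_2 = -5
y_3 = S_2(2) = 5
t_q=13/2 is in segment 2 (τ=3/2); S_2(τ)=1325/728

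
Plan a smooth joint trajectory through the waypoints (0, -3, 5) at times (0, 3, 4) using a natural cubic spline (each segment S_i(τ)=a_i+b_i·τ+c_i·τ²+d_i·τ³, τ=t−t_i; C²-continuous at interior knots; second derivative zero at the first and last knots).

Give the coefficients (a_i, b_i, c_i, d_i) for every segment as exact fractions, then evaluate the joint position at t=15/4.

Δ: Δ0=-1, Δ1=8
row 1: diag=8, rhs=54; c'=1/8, d'=27/4
back: M1=27/4
M: M0=0, M1=27/4, M2=0
seg 0: a=0, c=M0/2=0, d=(M1−M0)/(6·3)=3/8, b=Δ0−h0·(2M0+M1)/6=-35/8
seg 1: a=-3, c=M1/2=27/8, d=(M2−M1)/(6·1)=-9/8, b=Δ1−h1·(2M1+M2)/6=23/4
t_q=15/4 → seg 1, τ=3/4; S=-3+23/4·τ+27/8·τ²+-9/8·τ³=1401/512

  seg 0: a=0 b=-35/8 c=0 d=3/8
  seg 1: a=-3 b=23/4 c=27/8 d=-9/8
S(15/4) = 1401/512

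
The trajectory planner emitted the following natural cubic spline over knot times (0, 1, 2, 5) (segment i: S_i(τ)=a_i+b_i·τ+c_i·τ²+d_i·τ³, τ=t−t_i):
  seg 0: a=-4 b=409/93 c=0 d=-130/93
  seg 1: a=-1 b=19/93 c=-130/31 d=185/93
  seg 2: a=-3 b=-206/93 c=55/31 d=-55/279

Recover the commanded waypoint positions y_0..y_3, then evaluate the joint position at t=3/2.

y_0 = S_0(0) = a_0 = -4
y_1 = S_1(0) = a_1 = -1
y_2 = S_2(0) = a_2 = -3
y_3 = S_2(3) = 1
t_q=3/2 is in segment 1 (τ=1/2); S_1(τ)=-421/248

y_0=-4 y_1=-1 y_2=-3 y_3=1
S(3/2) = -421/248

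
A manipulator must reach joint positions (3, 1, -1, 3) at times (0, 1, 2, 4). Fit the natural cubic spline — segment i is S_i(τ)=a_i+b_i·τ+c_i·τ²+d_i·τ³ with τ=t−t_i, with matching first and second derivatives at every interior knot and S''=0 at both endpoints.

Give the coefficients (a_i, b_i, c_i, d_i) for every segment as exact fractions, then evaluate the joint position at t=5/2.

  seg 0: a=3 b=-42/23 c=0 d=-4/23
  seg 1: a=1 b=-54/23 c=-12/23 d=20/23
  seg 2: a=-1 b=-18/23 c=48/23 d=-8/23
S(5/2) = -21/23

Δ: Δ0=-2, Δ1=-2, Δ2=2
row 1: diag=4, rhs=0; c'=1/4, d'=0
row 2: denom=6−1·1/4=23/4; d'=(24−1·0)/(23/4)=96/23
back: M2=96/23
back: M1=0−1/4·96/23=-24/23
M: M0=0, M1=-24/23, M2=96/23, M3=0
seg 0: a=3, c=M0/2=0, d=(M1−M0)/(6·1)=-4/23, b=Δ0−h0·(2M0+M1)/6=-42/23
seg 1: a=1, c=M1/2=-12/23, d=(M2−M1)/(6·1)=20/23, b=Δ1−h1·(2M1+M2)/6=-54/23
seg 2: a=-1, c=M2/2=48/23, d=(M3−M2)/(6·2)=-8/23, b=Δ2−h2·(2M2+M3)/6=-18/23
t_q=5/2 → seg 2, τ=1/2; S=-1+-18/23·τ+48/23·τ²+-8/23·τ³=-21/23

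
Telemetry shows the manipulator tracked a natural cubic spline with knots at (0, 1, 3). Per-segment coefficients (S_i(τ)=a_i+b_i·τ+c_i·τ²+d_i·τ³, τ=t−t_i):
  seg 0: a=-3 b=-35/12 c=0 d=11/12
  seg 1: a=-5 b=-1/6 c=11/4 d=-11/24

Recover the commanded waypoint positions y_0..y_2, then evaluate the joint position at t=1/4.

y_0=-3 y_1=-5 y_2=2
S(1/4) = -951/256

y_0 = S_0(0) = a_0 = -3
y_1 = S_1(0) = a_1 = -5
y_2 = S_1(2) = 2
t_q=1/4 is in segment 0 (τ=1/4); S_0(τ)=-951/256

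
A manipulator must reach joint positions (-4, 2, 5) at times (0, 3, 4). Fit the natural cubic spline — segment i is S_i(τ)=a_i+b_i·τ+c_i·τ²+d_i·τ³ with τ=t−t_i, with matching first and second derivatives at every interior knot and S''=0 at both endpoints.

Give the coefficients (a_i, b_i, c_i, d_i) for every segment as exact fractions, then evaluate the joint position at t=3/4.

Δ: Δ0=2, Δ1=3
row 1: diag=8, rhs=6; c'=1/8, d'=3/4
back: M1=3/4
M: M0=0, M1=3/4, M2=0
seg 0: a=-4, c=M0/2=0, d=(M1−M0)/(6·3)=1/24, b=Δ0−h0·(2M0+M1)/6=13/8
seg 1: a=2, c=M1/2=3/8, d=(M2−M1)/(6·1)=-1/8, b=Δ1−h1·(2M1+M2)/6=11/4
t_q=3/4 → seg 0, τ=3/4; S=-4+13/8·τ+0·τ²+1/24·τ³=-1415/512

  seg 0: a=-4 b=13/8 c=0 d=1/24
  seg 1: a=2 b=11/4 c=3/8 d=-1/8
S(3/4) = -1415/512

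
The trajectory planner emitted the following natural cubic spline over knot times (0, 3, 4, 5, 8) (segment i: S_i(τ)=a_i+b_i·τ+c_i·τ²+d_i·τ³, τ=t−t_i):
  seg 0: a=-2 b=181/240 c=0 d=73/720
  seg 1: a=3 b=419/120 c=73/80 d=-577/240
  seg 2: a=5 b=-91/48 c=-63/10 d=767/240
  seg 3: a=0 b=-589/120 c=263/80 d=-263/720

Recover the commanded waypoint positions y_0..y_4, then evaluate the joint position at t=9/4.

y_0=-2 y_1=3 y_2=5 y_3=0 y_4=5
S(9/4) = 4361/5120

y_0 = S_0(0) = a_0 = -2
y_1 = S_1(0) = a_1 = 3
y_2 = S_2(0) = a_2 = 5
y_3 = S_3(0) = a_3 = 0
y_4 = S_3(3) = 5
t_q=9/4 is in segment 0 (τ=9/4); S_0(τ)=4361/5120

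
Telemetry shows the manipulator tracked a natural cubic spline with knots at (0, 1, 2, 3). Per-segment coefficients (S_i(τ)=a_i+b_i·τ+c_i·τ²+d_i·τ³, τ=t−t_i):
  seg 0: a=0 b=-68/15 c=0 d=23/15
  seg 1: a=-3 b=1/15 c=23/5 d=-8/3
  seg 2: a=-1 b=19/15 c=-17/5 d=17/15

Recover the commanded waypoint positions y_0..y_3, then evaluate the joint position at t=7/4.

y_0 = S_0(0) = a_0 = 0
y_1 = S_1(0) = a_1 = -3
y_2 = S_2(0) = a_2 = -1
y_3 = S_2(1) = -2
t_q=7/4 is in segment 1 (τ=3/4); S_1(τ)=-119/80

y_0=0 y_1=-3 y_2=-1 y_3=-2
S(7/4) = -119/80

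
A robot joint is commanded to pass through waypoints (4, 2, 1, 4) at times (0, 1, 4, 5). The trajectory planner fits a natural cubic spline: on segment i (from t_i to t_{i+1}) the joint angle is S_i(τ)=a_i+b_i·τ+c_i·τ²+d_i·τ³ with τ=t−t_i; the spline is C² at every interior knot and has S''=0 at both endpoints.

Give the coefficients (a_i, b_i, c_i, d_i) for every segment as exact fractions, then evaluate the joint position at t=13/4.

  seg 0: a=4 b=-68/33 c=0 d=2/33
  seg 1: a=2 b=-62/33 c=2/11 d=1/9
  seg 2: a=1 b=73/33 c=13/11 d=-13/33
S(13/4) = -29/704

Δ: Δ0=-2, Δ1=-1/3, Δ2=3
row 1: diag=8, rhs=10; c'=3/8, d'=5/4
row 2: denom=8−3·3/8=55/8; d'=(20−3·5/4)/(55/8)=26/11
back: M2=26/11
back: M1=5/4−3/8·26/11=4/11
M: M0=0, M1=4/11, M2=26/11, M3=0
seg 0: a=4, c=M0/2=0, d=(M1−M0)/(6·1)=2/33, b=Δ0−h0·(2M0+M1)/6=-68/33
seg 1: a=2, c=M1/2=2/11, d=(M2−M1)/(6·3)=1/9, b=Δ1−h1·(2M1+M2)/6=-62/33
seg 2: a=1, c=M2/2=13/11, d=(M3−M2)/(6·1)=-13/33, b=Δ2−h2·(2M2+M3)/6=73/33
t_q=13/4 → seg 1, τ=9/4; S=2+-62/33·τ+2/11·τ²+1/9·τ³=-29/704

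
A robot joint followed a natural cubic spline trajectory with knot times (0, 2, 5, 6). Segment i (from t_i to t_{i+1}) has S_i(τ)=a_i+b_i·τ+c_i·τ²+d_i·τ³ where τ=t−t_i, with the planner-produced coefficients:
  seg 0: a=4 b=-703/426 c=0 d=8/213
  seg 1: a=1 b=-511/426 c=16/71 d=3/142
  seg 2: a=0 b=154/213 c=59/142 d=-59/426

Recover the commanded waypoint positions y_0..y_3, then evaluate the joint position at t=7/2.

y_0 = S_0(0) = a_0 = 4
y_1 = S_1(0) = a_1 = 1
y_2 = S_2(0) = a_2 = 0
y_3 = S_2(1) = 1
t_q=7/2 is in segment 1 (τ=3/2); S_1(τ)=-251/1136

y_0=4 y_1=1 y_2=0 y_3=1
S(7/2) = -251/1136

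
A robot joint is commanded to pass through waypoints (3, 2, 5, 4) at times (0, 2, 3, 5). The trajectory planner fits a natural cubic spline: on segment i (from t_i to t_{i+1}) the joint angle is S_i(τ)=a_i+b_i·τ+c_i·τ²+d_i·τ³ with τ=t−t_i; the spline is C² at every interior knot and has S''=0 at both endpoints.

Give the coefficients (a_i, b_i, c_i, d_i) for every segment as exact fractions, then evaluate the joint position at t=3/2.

  seg 0: a=3 b=-19/10 c=0 d=7/20
  seg 1: a=2 b=23/10 c=21/10 d=-7/5
  seg 2: a=5 b=23/10 c=-21/10 d=7/20
S(3/2) = 213/160

Δ: Δ0=-1/2, Δ1=3, Δ2=-1/2
row 1: diag=6, rhs=21; c'=1/6, d'=7/2
row 2: denom=6−1·1/6=35/6; d'=(-21−1·7/2)/(35/6)=-21/5
back: M2=-21/5
back: M1=7/2−1/6·-21/5=21/5
M: M0=0, M1=21/5, M2=-21/5, M3=0
seg 0: a=3, c=M0/2=0, d=(M1−M0)/(6·2)=7/20, b=Δ0−h0·(2M0+M1)/6=-19/10
seg 1: a=2, c=M1/2=21/10, d=(M2−M1)/(6·1)=-7/5, b=Δ1−h1·(2M1+M2)/6=23/10
seg 2: a=5, c=M2/2=-21/10, d=(M3−M2)/(6·2)=7/20, b=Δ2−h2·(2M2+M3)/6=23/10
t_q=3/2 → seg 0, τ=3/2; S=3+-19/10·τ+0·τ²+7/20·τ³=213/160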